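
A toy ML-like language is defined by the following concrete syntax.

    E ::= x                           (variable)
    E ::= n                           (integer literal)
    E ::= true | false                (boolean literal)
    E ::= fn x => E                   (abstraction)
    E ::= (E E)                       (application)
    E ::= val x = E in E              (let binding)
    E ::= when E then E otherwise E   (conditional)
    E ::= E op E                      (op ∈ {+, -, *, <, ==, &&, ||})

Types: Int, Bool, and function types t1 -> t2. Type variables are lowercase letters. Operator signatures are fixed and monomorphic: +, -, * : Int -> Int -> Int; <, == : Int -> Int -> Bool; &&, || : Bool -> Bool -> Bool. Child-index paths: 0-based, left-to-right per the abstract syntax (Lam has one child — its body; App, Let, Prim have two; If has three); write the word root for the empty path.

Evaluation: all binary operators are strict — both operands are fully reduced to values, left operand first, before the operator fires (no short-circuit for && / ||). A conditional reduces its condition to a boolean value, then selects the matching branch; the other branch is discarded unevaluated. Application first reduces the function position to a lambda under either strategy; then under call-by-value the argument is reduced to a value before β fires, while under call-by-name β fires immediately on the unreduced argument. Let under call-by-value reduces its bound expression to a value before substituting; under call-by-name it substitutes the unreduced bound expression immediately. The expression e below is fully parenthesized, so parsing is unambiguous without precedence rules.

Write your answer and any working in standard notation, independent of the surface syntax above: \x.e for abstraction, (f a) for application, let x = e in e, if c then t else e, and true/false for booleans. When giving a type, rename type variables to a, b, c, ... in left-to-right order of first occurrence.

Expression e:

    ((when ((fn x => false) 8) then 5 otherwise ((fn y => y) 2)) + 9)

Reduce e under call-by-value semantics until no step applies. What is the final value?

Trace:
step 0: ((if ((\x.false) 8) then 5 else ((\y.y) 2)) + 9)
step 1: [beta@0.0] ((if false then 5 else ((\y.y) 2)) + 9)
step 2: [if@0] (((\y.y) 2) + 9)
step 3: [beta@0] (2 + 9)
step 4: [delta@root] 11

Answer: 11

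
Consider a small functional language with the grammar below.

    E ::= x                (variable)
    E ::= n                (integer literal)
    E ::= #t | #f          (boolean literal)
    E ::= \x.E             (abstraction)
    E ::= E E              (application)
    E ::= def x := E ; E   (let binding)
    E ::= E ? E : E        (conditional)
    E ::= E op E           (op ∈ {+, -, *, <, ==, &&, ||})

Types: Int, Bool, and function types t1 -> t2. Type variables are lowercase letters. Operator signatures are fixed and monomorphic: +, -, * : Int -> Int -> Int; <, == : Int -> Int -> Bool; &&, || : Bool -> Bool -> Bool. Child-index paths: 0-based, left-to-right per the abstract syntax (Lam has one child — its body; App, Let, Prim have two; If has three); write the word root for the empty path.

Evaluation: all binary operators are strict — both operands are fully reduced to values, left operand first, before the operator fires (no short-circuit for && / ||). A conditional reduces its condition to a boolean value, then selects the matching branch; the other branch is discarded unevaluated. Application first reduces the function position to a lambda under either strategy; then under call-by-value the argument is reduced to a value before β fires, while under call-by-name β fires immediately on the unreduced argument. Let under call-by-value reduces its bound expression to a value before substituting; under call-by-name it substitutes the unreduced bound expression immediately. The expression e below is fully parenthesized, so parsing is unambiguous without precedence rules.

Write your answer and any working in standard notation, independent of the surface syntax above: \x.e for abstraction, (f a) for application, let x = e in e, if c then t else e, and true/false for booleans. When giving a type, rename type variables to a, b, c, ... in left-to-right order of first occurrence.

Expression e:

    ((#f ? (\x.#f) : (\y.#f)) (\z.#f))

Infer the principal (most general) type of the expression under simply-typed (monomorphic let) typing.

Working:
  unify Bool ~ Bool
\x._ : a -> Bool
\y._ : b -> Bool
  unify a -> Bool ~ b -> Bool
  unify a ~ b
  unify Bool ~ Bool
\z._ : c -> Bool
  unify b -> Bool ~ (c -> Bool) -> d
  unify b ~ c -> Bool
  unify Bool ~ d
_ _ : Bool

Answer: Bool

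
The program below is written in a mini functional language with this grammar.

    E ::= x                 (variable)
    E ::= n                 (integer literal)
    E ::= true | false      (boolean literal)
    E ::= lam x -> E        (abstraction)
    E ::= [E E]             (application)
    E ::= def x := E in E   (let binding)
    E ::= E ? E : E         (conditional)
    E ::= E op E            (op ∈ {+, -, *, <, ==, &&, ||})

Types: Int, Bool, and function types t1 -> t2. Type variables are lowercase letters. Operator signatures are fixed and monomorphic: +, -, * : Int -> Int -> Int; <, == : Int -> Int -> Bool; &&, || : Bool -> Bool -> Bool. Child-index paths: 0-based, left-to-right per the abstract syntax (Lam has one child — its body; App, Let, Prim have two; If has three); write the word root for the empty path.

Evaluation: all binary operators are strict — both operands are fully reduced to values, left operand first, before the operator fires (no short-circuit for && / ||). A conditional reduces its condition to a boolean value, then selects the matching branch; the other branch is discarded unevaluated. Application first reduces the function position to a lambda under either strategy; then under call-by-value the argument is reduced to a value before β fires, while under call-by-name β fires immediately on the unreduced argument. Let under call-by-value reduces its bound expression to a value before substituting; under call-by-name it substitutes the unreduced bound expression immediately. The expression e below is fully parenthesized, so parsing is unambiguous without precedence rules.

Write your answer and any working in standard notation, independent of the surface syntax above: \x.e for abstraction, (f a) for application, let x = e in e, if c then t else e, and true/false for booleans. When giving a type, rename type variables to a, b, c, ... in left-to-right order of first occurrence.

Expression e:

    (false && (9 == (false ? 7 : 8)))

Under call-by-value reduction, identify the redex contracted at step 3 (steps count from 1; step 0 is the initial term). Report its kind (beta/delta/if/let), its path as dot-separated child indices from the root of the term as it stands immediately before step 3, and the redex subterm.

Answer: delta at root : (false && false)

Working:
step 0: (false && (9 == (if false then 7 else 8)))
step 1: [if@1.1] (false && (9 == 8))
step 2: [delta@1] (false && false)
step 3: [delta@root] false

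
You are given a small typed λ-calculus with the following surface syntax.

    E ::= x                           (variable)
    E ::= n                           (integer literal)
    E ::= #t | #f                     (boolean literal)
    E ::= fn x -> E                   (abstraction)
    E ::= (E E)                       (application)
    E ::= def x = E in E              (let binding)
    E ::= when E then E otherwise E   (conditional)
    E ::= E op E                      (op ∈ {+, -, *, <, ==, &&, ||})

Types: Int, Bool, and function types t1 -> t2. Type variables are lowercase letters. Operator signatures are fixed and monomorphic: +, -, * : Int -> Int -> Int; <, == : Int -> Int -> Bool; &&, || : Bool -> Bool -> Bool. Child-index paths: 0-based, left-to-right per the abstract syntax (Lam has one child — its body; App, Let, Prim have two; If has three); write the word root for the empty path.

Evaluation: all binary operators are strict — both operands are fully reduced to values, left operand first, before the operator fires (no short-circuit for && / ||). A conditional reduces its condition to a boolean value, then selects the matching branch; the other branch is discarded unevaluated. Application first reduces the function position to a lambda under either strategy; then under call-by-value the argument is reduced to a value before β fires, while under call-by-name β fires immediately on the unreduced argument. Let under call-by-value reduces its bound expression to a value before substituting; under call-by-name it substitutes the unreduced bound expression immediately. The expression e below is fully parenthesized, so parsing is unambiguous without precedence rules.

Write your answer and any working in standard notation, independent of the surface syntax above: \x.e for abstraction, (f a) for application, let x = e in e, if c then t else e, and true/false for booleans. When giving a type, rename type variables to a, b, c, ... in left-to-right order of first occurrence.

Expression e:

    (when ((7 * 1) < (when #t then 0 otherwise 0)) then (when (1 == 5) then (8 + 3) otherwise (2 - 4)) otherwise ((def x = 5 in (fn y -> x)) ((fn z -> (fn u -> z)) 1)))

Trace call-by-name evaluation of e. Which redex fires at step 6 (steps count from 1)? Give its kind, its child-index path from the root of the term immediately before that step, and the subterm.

Answer: beta at root : ((\y.5) ((\z.(\u.z)) 1))

Working:
step 0: (if ((7 * 1) < (if true then 0 else 0)) then (if (1 == 5) then (8 + 3) else (2 - 4)) else ((let x = 5 in (\y.x)) ((\z.(\u.z)) 1)))
step 1: [delta@0.0] (if (7 < (if true then 0 else 0)) then (if (1 == 5) then (8 + 3) else (2 - 4)) else ((let x = 5 in (\y.x)) ((\z.(\u.z)) 1)))
step 2: [if@0.1] (if (7 < 0) then (if (1 == 5) then (8 + 3) else (2 - 4)) else ((let x = 5 in (\y.x)) ((\z.(\u.z)) 1)))
step 3: [delta@0] (if false then (if (1 == 5) then (8 + 3) else (2 - 4)) else ((let x = 5 in (\y.x)) ((\z.(\u.z)) 1)))
step 4: [if@root] ((let x = 5 in (\y.x)) ((\z.(\u.z)) 1))
step 5: [let@0] ((\y.5) ((\z.(\u.z)) 1))
step 6: [beta@root] 5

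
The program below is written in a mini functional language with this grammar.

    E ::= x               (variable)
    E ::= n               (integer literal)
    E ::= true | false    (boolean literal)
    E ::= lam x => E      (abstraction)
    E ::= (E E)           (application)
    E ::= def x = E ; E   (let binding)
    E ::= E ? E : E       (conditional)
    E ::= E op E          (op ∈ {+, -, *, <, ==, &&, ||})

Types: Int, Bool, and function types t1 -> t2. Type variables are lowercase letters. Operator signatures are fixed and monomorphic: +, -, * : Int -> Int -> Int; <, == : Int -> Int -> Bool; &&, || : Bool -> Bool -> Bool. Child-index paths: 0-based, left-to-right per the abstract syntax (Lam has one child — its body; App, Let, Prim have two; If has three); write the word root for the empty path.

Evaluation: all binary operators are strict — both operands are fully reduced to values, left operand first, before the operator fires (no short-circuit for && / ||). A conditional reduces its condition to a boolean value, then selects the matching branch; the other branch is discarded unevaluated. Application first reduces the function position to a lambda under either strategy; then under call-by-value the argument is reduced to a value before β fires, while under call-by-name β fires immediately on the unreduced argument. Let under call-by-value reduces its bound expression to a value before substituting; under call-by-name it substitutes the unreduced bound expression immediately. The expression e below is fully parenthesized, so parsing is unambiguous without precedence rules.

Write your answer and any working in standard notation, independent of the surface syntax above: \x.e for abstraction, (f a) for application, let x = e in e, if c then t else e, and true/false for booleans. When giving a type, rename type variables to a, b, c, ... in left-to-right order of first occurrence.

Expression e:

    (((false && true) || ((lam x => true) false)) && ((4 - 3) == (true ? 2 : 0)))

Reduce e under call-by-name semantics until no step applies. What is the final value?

Working:
step 0: (((false && true) || ((\x.true) false)) && ((4 - 3) == (if true then 2 else 0)))
step 1: [delta@0.0] ((false || ((\x.true) false)) && ((4 - 3) == (if true then 2 else 0)))
step 2: [beta@0.1] ((false || true) && ((4 - 3) == (if true then 2 else 0)))
step 3: [delta@0] (true && ((4 - 3) == (if true then 2 else 0)))
step 4: [delta@1.0] (true && (1 == (if true then 2 else 0)))
step 5: [if@1.1] (true && (1 == 2))
step 6: [delta@1] (true && false)
step 7: [delta@root] false

Answer: false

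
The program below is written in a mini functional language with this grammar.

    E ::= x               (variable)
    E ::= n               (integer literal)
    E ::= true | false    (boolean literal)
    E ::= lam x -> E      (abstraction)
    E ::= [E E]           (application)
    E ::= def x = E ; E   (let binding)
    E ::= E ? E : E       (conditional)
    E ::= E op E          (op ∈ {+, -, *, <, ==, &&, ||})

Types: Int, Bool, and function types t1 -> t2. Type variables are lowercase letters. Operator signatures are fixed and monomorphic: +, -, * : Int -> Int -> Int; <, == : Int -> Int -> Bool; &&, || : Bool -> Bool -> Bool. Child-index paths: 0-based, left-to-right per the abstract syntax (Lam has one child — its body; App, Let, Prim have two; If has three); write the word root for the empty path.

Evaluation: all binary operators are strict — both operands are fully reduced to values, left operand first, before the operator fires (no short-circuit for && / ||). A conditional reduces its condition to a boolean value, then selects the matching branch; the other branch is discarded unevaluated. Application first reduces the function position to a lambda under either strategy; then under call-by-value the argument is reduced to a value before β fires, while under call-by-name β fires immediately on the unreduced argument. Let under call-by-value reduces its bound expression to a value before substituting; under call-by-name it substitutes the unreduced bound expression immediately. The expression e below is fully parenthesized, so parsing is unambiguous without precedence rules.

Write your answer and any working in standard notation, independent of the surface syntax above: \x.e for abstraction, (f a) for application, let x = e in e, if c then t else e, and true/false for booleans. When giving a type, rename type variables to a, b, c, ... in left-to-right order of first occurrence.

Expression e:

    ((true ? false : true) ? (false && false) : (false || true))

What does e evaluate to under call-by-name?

Answer: true

Working:
step 0: (if (if true then false else true) then (false && false) else (false || true))
step 1: [if@0] (if false then (false && false) else (false || true))
step 2: [if@root] (false || true)
step 3: [delta@root] true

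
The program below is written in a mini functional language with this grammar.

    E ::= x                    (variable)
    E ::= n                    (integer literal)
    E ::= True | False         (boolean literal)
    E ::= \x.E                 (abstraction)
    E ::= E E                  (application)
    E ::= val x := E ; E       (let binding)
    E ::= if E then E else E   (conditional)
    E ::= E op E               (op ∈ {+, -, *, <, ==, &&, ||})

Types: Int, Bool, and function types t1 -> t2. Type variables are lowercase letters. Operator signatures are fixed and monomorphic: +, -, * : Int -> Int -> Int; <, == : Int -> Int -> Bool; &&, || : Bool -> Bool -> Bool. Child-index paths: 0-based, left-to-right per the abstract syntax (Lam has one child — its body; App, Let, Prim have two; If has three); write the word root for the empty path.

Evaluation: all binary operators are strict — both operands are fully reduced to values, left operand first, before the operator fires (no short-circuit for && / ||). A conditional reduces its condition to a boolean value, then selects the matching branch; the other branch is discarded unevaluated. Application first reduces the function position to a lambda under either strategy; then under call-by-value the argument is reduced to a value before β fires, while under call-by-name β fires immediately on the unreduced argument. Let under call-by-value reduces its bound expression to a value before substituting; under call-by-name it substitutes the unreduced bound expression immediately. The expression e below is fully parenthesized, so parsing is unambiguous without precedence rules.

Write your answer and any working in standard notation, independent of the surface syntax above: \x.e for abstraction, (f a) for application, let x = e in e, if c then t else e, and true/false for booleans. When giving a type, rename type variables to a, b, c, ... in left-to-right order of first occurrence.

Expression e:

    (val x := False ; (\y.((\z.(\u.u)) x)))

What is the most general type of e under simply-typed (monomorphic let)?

Derivation:
let x : Bool
u : c
\u._ : c -> c
\z._ : b -> c -> c
x : Bool
  unify b -> c -> c ~ Bool -> d
  unify b ~ Bool
  unify c -> c ~ d
_ _ : c -> c
\y._ : a -> c -> c

Answer: a -> b -> b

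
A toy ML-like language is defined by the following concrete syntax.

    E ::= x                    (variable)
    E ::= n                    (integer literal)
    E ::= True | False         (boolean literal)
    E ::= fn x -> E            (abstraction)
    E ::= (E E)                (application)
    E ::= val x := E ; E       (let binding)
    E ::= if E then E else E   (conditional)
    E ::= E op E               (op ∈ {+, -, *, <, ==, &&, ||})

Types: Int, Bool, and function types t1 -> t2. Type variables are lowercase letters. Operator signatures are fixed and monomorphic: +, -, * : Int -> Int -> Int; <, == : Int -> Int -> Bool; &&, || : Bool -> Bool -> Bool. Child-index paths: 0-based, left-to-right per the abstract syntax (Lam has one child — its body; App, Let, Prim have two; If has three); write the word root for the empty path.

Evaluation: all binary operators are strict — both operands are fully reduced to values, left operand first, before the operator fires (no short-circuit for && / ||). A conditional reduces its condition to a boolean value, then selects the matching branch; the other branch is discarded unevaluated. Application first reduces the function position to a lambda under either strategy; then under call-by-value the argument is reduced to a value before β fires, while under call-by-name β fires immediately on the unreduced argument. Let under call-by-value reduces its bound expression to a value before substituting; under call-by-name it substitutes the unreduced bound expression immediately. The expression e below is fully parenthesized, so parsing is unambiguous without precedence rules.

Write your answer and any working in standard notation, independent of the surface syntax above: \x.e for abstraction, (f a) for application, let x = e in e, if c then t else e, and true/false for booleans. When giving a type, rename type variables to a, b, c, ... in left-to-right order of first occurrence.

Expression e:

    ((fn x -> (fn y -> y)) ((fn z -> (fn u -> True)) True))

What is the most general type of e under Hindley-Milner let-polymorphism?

Working:
y : b
\y._ : b -> b
\x._ : a -> b -> b
\u._ : d -> Bool
\z._ : c -> d -> Bool
  unify c -> d -> Bool ~ Bool -> e
  unify c ~ Bool
  unify d -> Bool ~ e
_ _ : d -> Bool
  unify a -> b -> b ~ (d -> Bool) -> f
  unify a ~ d -> Bool
  unify b -> b ~ f
_ _ : b -> b

Answer: a -> a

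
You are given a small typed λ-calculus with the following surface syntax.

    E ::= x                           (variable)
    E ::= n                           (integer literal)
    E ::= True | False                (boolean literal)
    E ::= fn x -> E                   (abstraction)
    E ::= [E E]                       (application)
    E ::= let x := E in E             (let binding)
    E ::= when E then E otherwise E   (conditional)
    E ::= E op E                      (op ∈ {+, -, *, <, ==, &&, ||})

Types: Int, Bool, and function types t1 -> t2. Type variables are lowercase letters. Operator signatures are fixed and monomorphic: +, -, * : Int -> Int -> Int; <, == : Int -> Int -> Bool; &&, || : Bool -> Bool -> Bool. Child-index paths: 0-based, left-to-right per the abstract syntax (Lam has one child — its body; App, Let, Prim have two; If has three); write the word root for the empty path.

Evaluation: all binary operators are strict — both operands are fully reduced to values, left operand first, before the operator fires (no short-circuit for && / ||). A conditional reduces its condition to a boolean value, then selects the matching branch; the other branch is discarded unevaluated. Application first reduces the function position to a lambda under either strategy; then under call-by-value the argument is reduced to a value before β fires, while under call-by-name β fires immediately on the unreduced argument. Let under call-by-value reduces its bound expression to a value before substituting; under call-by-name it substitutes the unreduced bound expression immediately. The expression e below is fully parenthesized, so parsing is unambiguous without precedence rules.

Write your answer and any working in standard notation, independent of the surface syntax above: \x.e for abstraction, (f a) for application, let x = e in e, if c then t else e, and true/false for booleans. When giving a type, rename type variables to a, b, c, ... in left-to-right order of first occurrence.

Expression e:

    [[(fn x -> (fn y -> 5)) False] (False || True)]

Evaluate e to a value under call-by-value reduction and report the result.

Trace:
step 0: (((\x.(\y.5)) false) (false || true))
step 1: [beta@0] ((\y.5) (false || true))
step 2: [delta@1] ((\y.5) true)
step 3: [beta@root] 5

Answer: 5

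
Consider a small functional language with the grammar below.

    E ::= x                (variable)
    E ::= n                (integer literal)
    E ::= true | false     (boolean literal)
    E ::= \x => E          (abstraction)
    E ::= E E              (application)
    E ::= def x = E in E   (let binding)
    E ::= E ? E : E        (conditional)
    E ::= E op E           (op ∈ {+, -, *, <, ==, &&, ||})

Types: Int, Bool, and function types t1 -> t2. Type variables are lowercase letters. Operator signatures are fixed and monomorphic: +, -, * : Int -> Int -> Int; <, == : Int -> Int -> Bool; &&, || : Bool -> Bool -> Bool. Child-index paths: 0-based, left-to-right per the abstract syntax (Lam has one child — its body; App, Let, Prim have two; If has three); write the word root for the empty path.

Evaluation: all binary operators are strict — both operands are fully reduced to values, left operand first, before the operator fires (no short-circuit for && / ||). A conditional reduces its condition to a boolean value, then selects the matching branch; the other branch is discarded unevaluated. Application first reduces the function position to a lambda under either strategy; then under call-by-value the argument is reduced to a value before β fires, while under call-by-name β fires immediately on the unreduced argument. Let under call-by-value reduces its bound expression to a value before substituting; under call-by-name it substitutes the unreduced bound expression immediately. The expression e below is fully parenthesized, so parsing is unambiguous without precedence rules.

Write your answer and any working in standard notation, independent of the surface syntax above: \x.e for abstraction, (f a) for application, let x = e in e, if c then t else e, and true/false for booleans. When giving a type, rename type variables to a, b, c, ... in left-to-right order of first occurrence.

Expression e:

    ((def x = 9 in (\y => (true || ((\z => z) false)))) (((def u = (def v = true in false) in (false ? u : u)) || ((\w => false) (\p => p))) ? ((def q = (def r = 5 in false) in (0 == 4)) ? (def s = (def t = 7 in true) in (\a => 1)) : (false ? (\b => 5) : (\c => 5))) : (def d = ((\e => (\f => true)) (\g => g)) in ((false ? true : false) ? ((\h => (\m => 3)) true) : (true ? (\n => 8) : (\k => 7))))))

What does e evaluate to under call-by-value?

Derivation:
step 0: ((let x = 9 in (\y.(true || ((\z.z) false)))) (if ((let u = (let v = true in false) in (if false then u else u)) || ((\w.false) (\p.p))) then (if (let q = (let r = 5 in false) in (0 == 4)) then (let s = (let t = 7 in true) in (\a.1)) else (if false then (\b.5) else (\c.5))) else (let d = ((\e.(\f.true)) (\g.g)) in (if (if false then true else false) then ((\h.(\m.3)) true) else (if true then (\n.8) else (\k.7))))))
step 1: [let@0] ((\y.(true || ((\z.z) false))) (if ((let u = (let v = true in false) in (if false then u else u)) || ((\w.false) (\p.p))) then (if (let q = (let r = 5 in false) in (0 == 4)) then (let s = (let t = 7 in true) in (\a.1)) else (if false then (\b.5) else (\c.5))) else (let d = ((\e.(\f.true)) (\g.g)) in (if (if false then true else false) then ((\h.(\m.3)) true) else (if true then (\n.8) else (\k.7))))))
step 2: [let@1.0.0.0] ((\y.(true || ((\z.z) false))) (if ((let u = false in (if false then u else u)) || ((\w.false) (\p.p))) then (if (let q = (let r = 5 in false) in (0 == 4)) then (let s = (let t = 7 in true) in (\a.1)) else (if false then (\b.5) else (\c.5))) else (let d = ((\e.(\f.true)) (\g.g)) in (if (if false then true else false) then ((\h.(\m.3)) true) else (if true then (\n.8) else (\k.7))))))
step 3: [let@1.0.0] ((\y.(true || ((\z.z) false))) (if ((if false then false else false) || ((\w.false) (\p.p))) then (if (let q = (let r = 5 in false) in (0 == 4)) then (let s = (let t = 7 in true) in (\a.1)) else (if false then (\b.5) else (\c.5))) else (let d = ((\e.(\f.true)) (\g.g)) in (if (if false then true else false) then ((\h.(\m.3)) true) else (if true then (\n.8) else (\k.7))))))
step 4: [if@1.0.0] ((\y.(true || ((\z.z) false))) (if (false || ((\w.false) (\p.p))) then (if (let q = (let r = 5 in false) in (0 == 4)) then (let s = (let t = 7 in true) in (\a.1)) else (if false then (\b.5) else (\c.5))) else (let d = ((\e.(\f.true)) (\g.g)) in (if (if false then true else false) then ((\h.(\m.3)) true) else (if true then (\n.8) else (\k.7))))))
step 5: [beta@1.0.1] ((\y.(true || ((\z.z) false))) (if (false || false) then (if (let q = (let r = 5 in false) in (0 == 4)) then (let s = (let t = 7 in true) in (\a.1)) else (if false then (\b.5) else (\c.5))) else (let d = ((\e.(\f.true)) (\g.g)) in (if (if false then true else false) then ((\h.(\m.3)) true) else (if true then (\n.8) else (\k.7))))))
step 6: [delta@1.0] ((\y.(true || ((\z.z) false))) (if false then (if (let q = (let r = 5 in false) in (0 == 4)) then (let s = (let t = 7 in true) in (\a.1)) else (if false then (\b.5) else (\c.5))) else (let d = ((\e.(\f.true)) (\g.g)) in (if (if false then true else false) then ((\h.(\m.3)) true) else (if true then (\n.8) else (\k.7))))))
step 7: [if@1] ((\y.(true || ((\z.z) false))) (let d = ((\e.(\f.true)) (\g.g)) in (if (if false then true else false) then ((\h.(\m.3)) true) else (if true then (\n.8) else (\k.7)))))
step 8: [beta@1.0] ((\y.(true || ((\z.z) false))) (let d = (\f.true) in (if (if false then true else false) then ((\h.(\m.3)) true) else (if true then (\n.8) else (\k.7)))))
step 9: [let@1] ((\y.(true || ((\z.z) false))) (if (if false then true else false) then ((\h.(\m.3)) true) else (if true then (\n.8) else (\k.7))))
step 10: [if@1.0] ((\y.(true || ((\z.z) false))) (if false then ((\h.(\m.3)) true) else (if true then (\n.8) else (\k.7))))
step 11: [if@1] ((\y.(true || ((\z.z) false))) (if true then (\n.8) else (\k.7)))
step 12: [if@1] ((\y.(true || ((\z.z) false))) (\n.8))
step 13: [beta@root] (true || ((\z.z) false))
step 14: [beta@1] (true || false)
step 15: [delta@root] true

Answer: true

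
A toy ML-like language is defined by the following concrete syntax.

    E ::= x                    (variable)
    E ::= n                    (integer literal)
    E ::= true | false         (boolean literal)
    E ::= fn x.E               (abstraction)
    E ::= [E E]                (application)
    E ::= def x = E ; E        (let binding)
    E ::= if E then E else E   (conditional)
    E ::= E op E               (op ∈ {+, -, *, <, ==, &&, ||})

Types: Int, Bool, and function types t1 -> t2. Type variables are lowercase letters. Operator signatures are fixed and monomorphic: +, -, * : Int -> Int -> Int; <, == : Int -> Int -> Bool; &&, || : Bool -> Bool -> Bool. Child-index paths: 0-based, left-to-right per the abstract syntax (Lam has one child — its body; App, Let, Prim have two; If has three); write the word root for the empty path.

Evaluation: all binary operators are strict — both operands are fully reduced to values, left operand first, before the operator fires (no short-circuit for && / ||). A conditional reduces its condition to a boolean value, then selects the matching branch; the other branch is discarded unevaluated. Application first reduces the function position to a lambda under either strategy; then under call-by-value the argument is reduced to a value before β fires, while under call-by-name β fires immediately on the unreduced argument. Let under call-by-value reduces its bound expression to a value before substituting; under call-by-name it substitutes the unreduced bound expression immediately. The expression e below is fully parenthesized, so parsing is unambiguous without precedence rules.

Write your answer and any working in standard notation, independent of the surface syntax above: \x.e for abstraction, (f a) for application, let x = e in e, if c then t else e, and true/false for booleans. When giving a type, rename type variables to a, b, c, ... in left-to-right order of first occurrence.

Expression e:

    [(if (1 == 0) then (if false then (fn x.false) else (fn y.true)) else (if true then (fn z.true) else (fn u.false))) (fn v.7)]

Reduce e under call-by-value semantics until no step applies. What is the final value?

Working:
step 0: ((if (1 == 0) then (if false then (\x.false) else (\y.true)) else (if true then (\z.true) else (\u.false))) (\v.7))
step 1: [delta@0.0] ((if false then (if false then (\x.false) else (\y.true)) else (if true then (\z.true) else (\u.false))) (\v.7))
step 2: [if@0] ((if true then (\z.true) else (\u.false)) (\v.7))
step 3: [if@0] ((\z.true) (\v.7))
step 4: [beta@root] true

Answer: true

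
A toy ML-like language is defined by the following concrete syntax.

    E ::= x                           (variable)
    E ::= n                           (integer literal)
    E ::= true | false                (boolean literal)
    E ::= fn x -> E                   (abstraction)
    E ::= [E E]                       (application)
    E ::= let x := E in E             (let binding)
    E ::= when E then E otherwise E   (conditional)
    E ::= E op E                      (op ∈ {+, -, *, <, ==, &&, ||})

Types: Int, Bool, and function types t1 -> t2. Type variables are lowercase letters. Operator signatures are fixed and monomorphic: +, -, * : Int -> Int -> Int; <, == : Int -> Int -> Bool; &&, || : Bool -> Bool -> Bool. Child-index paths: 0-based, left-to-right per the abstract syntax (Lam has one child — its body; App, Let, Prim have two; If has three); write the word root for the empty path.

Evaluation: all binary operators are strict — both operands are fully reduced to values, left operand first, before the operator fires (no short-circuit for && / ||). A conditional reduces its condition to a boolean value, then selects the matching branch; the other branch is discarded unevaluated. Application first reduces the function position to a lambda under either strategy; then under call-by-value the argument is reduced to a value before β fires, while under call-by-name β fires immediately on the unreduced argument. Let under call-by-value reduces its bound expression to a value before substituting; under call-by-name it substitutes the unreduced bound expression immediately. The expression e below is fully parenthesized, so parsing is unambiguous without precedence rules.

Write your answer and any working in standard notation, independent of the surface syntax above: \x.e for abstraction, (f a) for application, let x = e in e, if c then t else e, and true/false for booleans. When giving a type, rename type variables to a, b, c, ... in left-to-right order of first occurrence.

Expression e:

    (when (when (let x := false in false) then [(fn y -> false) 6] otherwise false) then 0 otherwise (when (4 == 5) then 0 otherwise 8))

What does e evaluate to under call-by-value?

Answer: 8

Derivation:
step 0: (if (if (let x = false in false) then ((\y.false) 6) else false) then 0 else (if (4 == 5) then 0 else 8))
step 1: [let@0.0] (if (if false then ((\y.false) 6) else false) then 0 else (if (4 == 5) then 0 else 8))
step 2: [if@0] (if false then 0 else (if (4 == 5) then 0 else 8))
step 3: [if@root] (if (4 == 5) then 0 else 8)
step 4: [delta@0] (if false then 0 else 8)
step 5: [if@root] 8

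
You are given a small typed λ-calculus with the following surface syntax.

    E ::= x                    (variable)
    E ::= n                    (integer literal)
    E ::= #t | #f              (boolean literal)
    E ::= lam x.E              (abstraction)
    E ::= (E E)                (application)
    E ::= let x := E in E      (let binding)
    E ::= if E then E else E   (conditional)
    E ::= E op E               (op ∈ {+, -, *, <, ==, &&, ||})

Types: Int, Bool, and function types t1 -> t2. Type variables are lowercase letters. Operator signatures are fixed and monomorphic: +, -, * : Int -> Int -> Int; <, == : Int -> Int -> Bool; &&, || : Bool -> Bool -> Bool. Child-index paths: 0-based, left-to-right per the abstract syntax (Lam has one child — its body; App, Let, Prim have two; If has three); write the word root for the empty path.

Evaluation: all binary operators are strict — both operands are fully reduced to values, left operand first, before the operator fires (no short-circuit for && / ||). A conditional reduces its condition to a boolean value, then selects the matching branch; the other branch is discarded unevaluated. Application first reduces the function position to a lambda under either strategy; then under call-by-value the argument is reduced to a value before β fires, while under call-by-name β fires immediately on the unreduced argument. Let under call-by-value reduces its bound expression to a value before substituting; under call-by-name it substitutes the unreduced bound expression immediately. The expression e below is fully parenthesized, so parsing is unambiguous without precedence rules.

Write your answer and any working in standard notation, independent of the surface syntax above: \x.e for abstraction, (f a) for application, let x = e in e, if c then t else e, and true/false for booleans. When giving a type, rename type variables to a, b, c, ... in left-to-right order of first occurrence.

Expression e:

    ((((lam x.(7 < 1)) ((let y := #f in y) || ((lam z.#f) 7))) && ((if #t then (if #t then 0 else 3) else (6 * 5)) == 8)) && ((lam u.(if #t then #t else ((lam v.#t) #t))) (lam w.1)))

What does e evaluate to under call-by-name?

Derivation:
step 0: ((((\x.(7 < 1)) ((let y = false in y) || ((\z.false) 7))) && ((if true then (if true then 0 else 3) else (6 * 5)) == 8)) && ((\u.(if true then true else ((\v.true) true))) (\w.1)))
step 1: [beta@0.0] (((7 < 1) && ((if true then (if true then 0 else 3) else (6 * 5)) == 8)) && ((\u.(if true then true else ((\v.true) true))) (\w.1)))
step 2: [delta@0.0] ((false && ((if true then (if true then 0 else 3) else (6 * 5)) == 8)) && ((\u.(if true then true else ((\v.true) true))) (\w.1)))
step 3: [if@0.1.0] ((false && ((if true then 0 else 3) == 8)) && ((\u.(if true then true else ((\v.true) true))) (\w.1)))
step 4: [if@0.1.0] ((false && (0 == 8)) && ((\u.(if true then true else ((\v.true) true))) (\w.1)))
step 5: [delta@0.1] ((false && false) && ((\u.(if true then true else ((\v.true) true))) (\w.1)))
step 6: [delta@0] (false && ((\u.(if true then true else ((\v.true) true))) (\w.1)))
step 7: [beta@1] (false && (if true then true else ((\v.true) true)))
step 8: [if@1] (false && true)
step 9: [delta@root] false

Answer: false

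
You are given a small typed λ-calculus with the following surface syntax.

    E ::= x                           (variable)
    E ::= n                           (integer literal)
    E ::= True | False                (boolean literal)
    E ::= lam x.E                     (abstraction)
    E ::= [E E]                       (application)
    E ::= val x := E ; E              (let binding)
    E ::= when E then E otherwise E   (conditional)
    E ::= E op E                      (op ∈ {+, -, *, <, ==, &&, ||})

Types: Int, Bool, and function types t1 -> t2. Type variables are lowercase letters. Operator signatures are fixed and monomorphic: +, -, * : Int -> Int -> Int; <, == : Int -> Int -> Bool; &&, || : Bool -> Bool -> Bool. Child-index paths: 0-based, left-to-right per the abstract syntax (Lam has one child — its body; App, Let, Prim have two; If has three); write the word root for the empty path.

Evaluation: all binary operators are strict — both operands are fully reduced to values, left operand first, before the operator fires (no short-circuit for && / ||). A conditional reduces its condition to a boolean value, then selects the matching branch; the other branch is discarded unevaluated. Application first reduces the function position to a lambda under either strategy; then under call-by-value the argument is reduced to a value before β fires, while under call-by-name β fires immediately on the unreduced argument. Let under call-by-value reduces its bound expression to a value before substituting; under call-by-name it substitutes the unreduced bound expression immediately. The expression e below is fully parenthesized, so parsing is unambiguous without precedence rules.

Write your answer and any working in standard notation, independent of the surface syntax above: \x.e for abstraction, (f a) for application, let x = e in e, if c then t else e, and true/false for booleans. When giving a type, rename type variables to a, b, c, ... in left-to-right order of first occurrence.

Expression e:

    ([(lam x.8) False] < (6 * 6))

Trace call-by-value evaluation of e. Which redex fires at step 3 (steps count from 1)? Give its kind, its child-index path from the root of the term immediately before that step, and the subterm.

Answer: delta at root : (8 < 36)

Derivation:
step 0: (((\x.8) false) < (6 * 6))
step 1: [beta@0] (8 < (6 * 6))
step 2: [delta@1] (8 < 36)
step 3: [delta@root] true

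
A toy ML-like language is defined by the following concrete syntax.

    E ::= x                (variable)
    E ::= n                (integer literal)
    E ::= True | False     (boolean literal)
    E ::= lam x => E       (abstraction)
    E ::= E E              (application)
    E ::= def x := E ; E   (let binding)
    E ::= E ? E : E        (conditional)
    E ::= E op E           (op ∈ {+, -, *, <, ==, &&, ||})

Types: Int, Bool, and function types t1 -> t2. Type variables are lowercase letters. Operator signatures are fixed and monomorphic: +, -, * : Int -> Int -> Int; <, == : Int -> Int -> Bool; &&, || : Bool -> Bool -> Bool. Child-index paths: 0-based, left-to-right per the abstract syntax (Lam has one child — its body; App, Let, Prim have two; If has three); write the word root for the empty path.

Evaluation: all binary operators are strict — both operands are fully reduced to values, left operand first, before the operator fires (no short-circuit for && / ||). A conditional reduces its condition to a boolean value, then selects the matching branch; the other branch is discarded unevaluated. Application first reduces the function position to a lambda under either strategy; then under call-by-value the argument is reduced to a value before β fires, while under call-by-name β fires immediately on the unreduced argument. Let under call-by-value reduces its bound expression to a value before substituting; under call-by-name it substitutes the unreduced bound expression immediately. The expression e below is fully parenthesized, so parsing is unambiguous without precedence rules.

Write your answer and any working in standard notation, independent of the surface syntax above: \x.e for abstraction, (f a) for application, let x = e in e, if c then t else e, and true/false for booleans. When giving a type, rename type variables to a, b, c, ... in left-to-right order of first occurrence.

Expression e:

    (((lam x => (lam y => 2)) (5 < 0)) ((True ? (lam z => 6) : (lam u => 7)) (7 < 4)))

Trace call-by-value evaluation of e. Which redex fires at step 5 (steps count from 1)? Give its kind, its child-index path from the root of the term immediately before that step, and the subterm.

Working:
step 0: (((\x.(\y.2)) (5 < 0)) ((if true then (\z.6) else (\u.7)) (7 < 4)))
step 1: [delta@0.1] (((\x.(\y.2)) false) ((if true then (\z.6) else (\u.7)) (7 < 4)))
step 2: [beta@0] ((\y.2) ((if true then (\z.6) else (\u.7)) (7 < 4)))
step 3: [if@1.0] ((\y.2) ((\z.6) (7 < 4)))
step 4: [delta@1.1] ((\y.2) ((\z.6) false))
step 5: [beta@1] ((\y.2) 6)

Answer: beta at 1 : ((\z.6) false)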